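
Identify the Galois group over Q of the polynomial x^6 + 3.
6T2: S_3

The polynomial f is an irreducible sextic over Q, so G = Gal(f/Q) is one of the 16 transitive subgroups 6T1, ..., 6T16 of S_6. The discriminant of f is -11337408, which is not a perfect square, so G is not contained in A_6. The transitive groups of degree 6 not contained in A_6 are: C_6 (6T1, order 6), S_3 (6T2, order 6), D_6 (6T3, order 12), C_3 x S_3 (6T5, order 18), A_4 x C_2 (6T6, order 24), S_4 (6T8, order 24), S_3 x S_3 (6T9, order 36), S_4 x C_2 (6T11, order 48), (S_3 x S_3) : C_2 (6T13, order 72), PGL(2,5) (6T14, order 120), S_6 (6T16, order 720). By Dedekind's theorem, for a prime p not dividing disc(f) the degrees of the irreducible factors of f mod p form the cycle type of an element of G. Factoring f modulo the 23 such primes p <= 97 (skipping 2, 3, which divide the discriminant), each new pattern first appears at: mod 5: f = (x^2 + 2)(x^2 + x + 2)(x^2 + 4x + 2), pattern 2+2+2; mod 7: f = (x^3 + 2)(x^3 + 5), pattern 3+3; mod 61: f = (x + 3)(x + 19)(x + 22)(x + 39)(x + 42)(x + 58), pattern 1+1+1+1+1+1. No other pattern occurs in this range, so the set of observed cycle types is {2+2+2, 3+3, 1+1+1+1+1+1}. The candidates containing elements of all these cycle types are C_6 (6T1) of order 6, S_3 (6T2) of order 6, D_6 (6T3) of order 12, C_3 x S_3 (6T5) of order 18, A_4 x C_2 (6T6) of order 24, S_4 (6T8) of order 24, S_3 x S_3 (6T9) of order 36, S_4 x C_2 (6T11) of order 48, (S_3 x S_3) : C_2 (6T13) of order 72, PGL(2,5) (6T14) of order 120, S_6 (6T16) of order 720; the others are excluded. The observed types are precisely the cycle types that occur in S_3 (6T2). Each of the other remaining candidates has further cycle types, and by the Chebotarev density theorem the matching factorization patterns would occur for a proportion of primes equal to their share of the group: C_6 (6T1) additionally contains elements of type 6 (2 of its 6 elements, about 33% of primes); D_6 (6T3) additionally contains elements of type 6, 2+2+1+1 (5 of its 12 elements, about 42% of primes); C_3 x S_3 (6T5) additionally contains elements of type 6, 3+1+1+1 (10 of its 18 elements, about 56% of primes); A_4 x C_2 (6T6) additionally contains elements of type 6, 2+2+1+1, 2+1+1+1+1 (14 of its 24 elements, about 58% of primes); S_4 (6T8) additionally contains elements of type 4+1+1, 2+2+1+1 (9 of its 24 elements, about 38% of primes); S_3 x S_3 (6T9) additionally contains elements of type 6, 3+1+1+1, 2+2+1+1 (25 of its 36 elements, about 69% of primes); S_4 x C_2 (6T11) additionally contains elements of type 6, 4+2, 4+1+1, 2+2+1+1, 2+1+1+1+1 (32 of its 48 elements, about 67% of primes); (S_3 x S_3) : C_2 (6T13) additionally contains elements of type 6, 4+2, 3+2+1, 3+1+1+1, 2+2+1+1, 2+1+1+1+1 (61 of its 72 elements, about 85% of primes); PGL(2,5) (6T14) additionally contains elements of type 6, 5+1, 4+1+1, 2+2+1+1 (89 of its 120 elements, about 74% of primes); S_6 (6T16) additionally contains elements of type 6, 5+1, 4+2, 4+1+1, 3+2+1, 3+1+1+1, 2+2+1+1, 2+1+1+1+1 (664 of its 720 elements, about 92% of primes). None of the 23 primes tested shows any such pattern (for each of these groups the chance of that is below 10^-4), which rules them out. Hence G = S_3 (6T2), of order 6.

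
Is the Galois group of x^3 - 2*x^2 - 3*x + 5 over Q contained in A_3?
The polynomial is irreducible of degree 3 over Q. Its discriminant is 169 = 13^2, a perfect square. A Galois group lies in the alternating group exactly when the discriminant is a square in Q, so the Galois group (C_3) is contained in A_3.

Yes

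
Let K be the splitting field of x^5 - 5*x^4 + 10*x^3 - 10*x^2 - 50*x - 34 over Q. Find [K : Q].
60

The degree of the splitting field over Q equals the order of the Galois group, so first determine the group. The polynomial f is an irreducible quintic over Q, so G = Gal(f/Q) is a transitive subgroup of S_5: one of C_5 (5T1, order 5), D_5 (5T2, order 10), F_20 (5T3, order 20), A_5 (5T4, order 60) or S_5 (5T5, order 120). The discriminant of f is 58564000000 = 242000^2, a perfect square, so G is contained in A_5. The transitive groups of degree 5 contained in A_5 are: C_5 (5T1, order 5), D_5 (5T2, order 10), A_5 (5T4, order 60). By Dedekind's theorem, for a prime p not dividing disc(f) the degrees of the irreducible factors of f mod p form the cycle type of an element of G. Factoring f modulo the 3 such primes p <= 13 (skipping 2, 5, 11, which divide the discriminant), each new pattern first appears at: mod 3: f = (x^5 + x^4 + x^3 + 2x^2 + x + 2), pattern 5; mod 13: f = (x + 4)(x + 6)(x^3 + 11x^2 + 6x + 4), pattern 3+1+1. No other pattern occurs in this range, so the set of observed cycle types is {5, 3+1+1}. Among the candidates above, the only group containing elements of all these cycle types is A_5 (5T4) — each of C_5 (5T1), D_5 (5T2) lacks at least one of them. Hence G = A_5 (5T4), of order 60. The Galois group A_5 (5T4) has order 60, so the splitting field has degree 60 over Q.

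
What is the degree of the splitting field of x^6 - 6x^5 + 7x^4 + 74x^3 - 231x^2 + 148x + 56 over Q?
The degree of the splitting field over Q equals the order of the Galois group, so first determine the group. The polynomial f is an irreducible sextic over Q, so G = Gal(f/Q) is one of the 16 transitive subgroups 6T1, ..., 6T16 of S_6. The discriminant of f is -905333959757824, which is not a perfect square, so G is not contained in A_6. The transitive groups of degree 6 not contained in A_6 are: C_6 (6T1, order 6), S_3 (6T2, order 6), D_6 (6T3, order 12), C_3 x S_3 (6T5, order 18), A_4 x C_2 (6T6, order 24), S_4 (6T8, order 24), S_3 x S_3 (6T9, order 36), S_4 x C_2 (6T11, order 48), (S_3 x S_3) : C_2 (6T13, order 72), PGL(2,5) (6T14, order 120), S_6 (6T16, order 720). By Dedekind's theorem, for a prime p not dividing disc(f) the degrees of the irreducible factors of f mod p form the cycle type of an element of G. Factoring f modulo the 67 such primes p <= 347 (skipping 2, 229, which divide the discriminant), each new pattern first appears at: mod 3: f = (x^6 + x^4 + 2x^3 + x + 2), pattern 6; mod 5: f = (x^3 + x^2 + 2)(x^3 + 3x^2 + 4x + 3), pattern 3+3; mod 7: f = (x)(x + 6)(x^4 + 2x^3 + 2x^2 + 6x + 6), pattern 4+1+1; mod 13: f = (x^2 + x + 4)(x^4 + 6x^3 + 10x^2 + x + 1), pattern 4+2; mod 23: f = (x^2 + 8)(x^2 + 20x + 3)(x^2 + 20x + 10), pattern 2+2+2; mod 29: f = (x + 3)(x + 21)(x^2 + 12x + 21)(x^2 + 16x + 16), pattern 2+2+1+1; mod 193: f = (x + 23)(x + 47)(x + 93)(x + 110)(x + 145)(x + 155), pattern 1+1+1+1+1+1; mod 347: f = (x + 2)(x + 14)(x + 200)(x + 290)(x^2 + 182x + 279), pattern 2+1+1+1+1. No other pattern occurs in this range, so the set of observed cycle types is {6, 3+3, 4+1+1, 4+2, 2+2+2, 2+2+1+1, 1+1+1+1+1+1, 2+1+1+1+1}. The candidates containing elements of all these cycle types are S_4 x C_2 (6T11) of order 48, S_6 (6T16) of order 720; the others are excluded. The observed types are precisely the cycle types that occur in S_4 x C_2 (6T11). Each of the other remaining candidates has further cycle types, and by the Chebotarev density theorem the matching factorization patterns would occur for a proportion of primes equal to their share of the group: S_6 (6T16) additionally contains elements of type 5+1, 3+2+1, 3+1+1+1 (304 of its 720 elements, about 42% of primes). None of the 67 primes tested shows any such pattern (for each of these groups the chance of that is below 10^-4), which rules them out. Hence G = S_4 x C_2 (6T11), of order 48. The Galois group S_4 x C_2 (6T11) has order 48, so the splitting field has degree 48 over Q.

48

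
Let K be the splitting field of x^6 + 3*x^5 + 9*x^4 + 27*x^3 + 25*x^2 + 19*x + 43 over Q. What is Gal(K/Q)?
C_6 (order 6)

The polynomial f is an irreducible sextic over Q, so G = Gal(f/Q) is one of the 16 transitive subgroups 6T1, ..., 6T16 of S_6. The discriminant of f is -548553067783, which is not a perfect square, so G is not contained in A_6. The transitive groups of degree 6 not contained in A_6 are: C_6 (6T1, order 6), S_3 (6T2, order 6), D_6 (6T3, order 12), C_3 x S_3 (6T5, order 18), A_4 x C_2 (6T6, order 24), S_4 (6T8, order 24), S_3 x S_3 (6T9, order 36), S_4 x C_2 (6T11, order 48), (S_3 x S_3) : C_2 (6T13, order 72), PGL(2,5) (6T14, order 120), S_6 (6T16, order 720). By Dedekind's theorem, for a prime p not dividing disc(f) the degrees of the irreducible factors of f mod p form the cycle type of an element of G. Factoring f modulo the 37 such primes p <= 167 (skipping 7, 29, which divide the discriminant), each new pattern first appears at: mod 2: f = (x^3 + x + 1)(x^3 + x^2 + 1), pattern 3+3; mod 3: f = (x^6 + x^2 + x + 1), pattern 6; mod 13: f = (x^2 + 2x + 12)(x^2 + 3x + 6)(x^2 + 11x + 8), pattern 2+2+2; mod 43: f = (x)(x + 5)(x + 7)(x + 9)(x + 31)(x + 37), pattern 1+1+1+1+1+1. No other pattern occurs in this range, so the set of observed cycle types is {3+3, 6, 2+2+2, 1+1+1+1+1+1}. The candidates containing elements of all these cycle types are C_6 (6T1) of order 6, D_6 (6T3) of order 12, C_3 x S_3 (6T5) of order 18, A_4 x C_2 (6T6) of order 24, S_3 x S_3 (6T9) of order 36, S_4 x C_2 (6T11) of order 48, (S_3 x S_3) : C_2 (6T13) of order 72, PGL(2,5) (6T14) of order 120, S_6 (6T16) of order 720; the others are excluded. The observed types are precisely the cycle types that occur in C_6 (6T1). Each of the other remaining candidates has further cycle types, and by the Chebotarev density theorem the matching factorization patterns would occur for a proportion of primes equal to their share of the group: D_6 (6T3) additionally contains elements of type 2+2+1+1 (3 of its 12 elements, about 25% of primes); C_3 x S_3 (6T5) additionally contains elements of type 3+1+1+1 (4 of its 18 elements, about 22% of primes); A_4 x C_2 (6T6) additionally contains elements of type 2+2+1+1, 2+1+1+1+1 (6 of its 24 elements, about 25% of primes); S_3 x S_3 (6T9) additionally contains elements of type 3+1+1+1, 2+2+1+1 (13 of its 36 elements, about 36% of primes); S_4 x C_2 (6T11) additionally contains elements of type 4+2, 4+1+1, 2+2+1+1, 2+1+1+1+1 (24 of its 48 elements, about 50% of primes); (S_3 x S_3) : C_2 (6T13) additionally contains elements of type 4+2, 3+2+1, 3+1+1+1, 2+2+1+1, 2+1+1+1+1 (49 of its 72 elements, about 68% of primes); PGL(2,5) (6T14) additionally contains elements of type 5+1, 4+1+1, 2+2+1+1 (69 of its 120 elements, about 58% of primes); S_6 (6T16) additionally contains elements of type 5+1, 4+2, 4+1+1, 3+2+1, 3+1+1+1, 2+2+1+1, 2+1+1+1+1 (544 of its 720 elements, about 76% of primes). None of the 37 primes tested shows any such pattern (for each of these groups the chance of that is below 10^-4), which rules them out. Hence G = C_6 (6T1), of order 6.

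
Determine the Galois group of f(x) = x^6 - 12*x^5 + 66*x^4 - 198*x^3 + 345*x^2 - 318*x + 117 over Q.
PGL(2,5) (order 120)

The polynomial f is an irreducible sextic over Q, so G = Gal(f/Q) is one of the 16 transitive subgroups 6T1, ..., 6T16 of S_6. The discriminant of f is -1024192512, which is not a perfect square, so G is not contained in A_6. The transitive groups of degree 6 not contained in A_6 are: C_6 (6T1, order 6), S_3 (6T2, order 6), D_6 (6T3, order 12), C_3 x S_3 (6T5, order 18), A_4 x C_2 (6T6, order 24), S_4 (6T8, order 24), S_3 x S_3 (6T9, order 36), S_4 x C_2 (6T11, order 48), (S_3 x S_3) : C_2 (6T13, order 72), PGL(2,5) (6T14, order 120), S_6 (6T16, order 720). By Dedekind's theorem, for a prime p not dividing disc(f) the degrees of the irreducible factors of f mod p form the cycle type of an element of G. Factoring f modulo the 21 such primes p <= 89 (skipping 2, 3, 7, which divide the discriminant), each new pattern first appears at: mod 5: f = (x^6 + 3x^5 + x^4 + 2x^3 + 2x + 2), pattern 6; mod 11: f = (x + 3)(x^5 + 7x^4 + x^3 + 8x^2 + 2x + 6), pattern 5+1; mod 13: f = (x)(x + 11)(x^4 + 3x^3 + 7x^2 + 11x + 3), pattern 4+1+1; mod 23: f = (x + 2)(x + 8)(x^2 + 5x + 7)(x^2 + 19x + 7), pattern 2+2+1+1; mod 43: f = (x^3 + 13x^2 + 6x + 34)(x^3 + 18x^2 + 41x + 30), pattern 3+3; mod 61: f = (x^2 + 15x + 49)(x^2 + 41x + 10)(x^2 + 54x + 28), pattern 2+2+2. No other pattern occurs in this range, so the set of observed cycle types is {6, 5+1, 4+1+1, 2+2+1+1, 3+3, 2+2+2}. The candidates containing elements of all these cycle types are PGL(2,5) (6T14) of order 120, S_6 (6T16) of order 720; the others are excluded. The observed types are precisely the cycle types that occur in PGL(2,5) (6T14) (apart from the identity). Each of the other remaining candidates has further cycle types, and by the Chebotarev density theorem the matching factorization patterns would occur for a proportion of primes equal to their share of the group: S_6 (6T16) additionally contains elements of type 4+2, 3+2+1, 3+1+1+1, 2+1+1+1+1 (265 of its 720 elements, about 37% of primes). None of the 21 primes tested shows any such pattern (for each of these groups the chance of that is below 10^-4), which rules them out. Hence G = PGL(2,5) (6T14), of order 120.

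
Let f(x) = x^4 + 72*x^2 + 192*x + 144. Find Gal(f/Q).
A_4, the alternating group on 4 letters

The polynomial is an irreducible quartic over Q and its discriminant is 12230590464 = 110592^2, a perfect square, so the Galois group is contained in A_4. The resolvent cubic y^3 - 72*y^2 - 576*y + 4608 is irreducible over Q. An irreducible resolvent with square discriminant gives A_4.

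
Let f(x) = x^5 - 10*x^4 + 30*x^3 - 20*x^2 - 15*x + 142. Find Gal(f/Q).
D_5

The polynomial f is an irreducible quintic over Q, so G = Gal(f/Q) is a transitive subgroup of S_5: one of C_5 (5T1, order 5), D_5 (5T2, order 10), F_20 (5T3, order 20), A_5 (5T4, order 60) or S_5 (5T5, order 120). The discriminant of f is 1327104000000 = 1152000^2, a perfect square, so G is contained in A_5. The transitive groups of degree 5 contained in A_5 are: C_5 (5T1, order 5), D_5 (5T2, order 10), A_5 (5T4, order 60). By Dedekind's theorem, for a prime p not dividing disc(f) the degrees of the irreducible factors of f mod p form the cycle type of an element of G. Factoring f modulo the 23 such primes p <= 101 (skipping 2, 3, 5, which divide the discriminant), each new pattern first appears at: mod 7: f = (x^5 + 4x^4 + 2x^3 + x^2 + 6x + 2), pattern 5; mod 17: f = (x + 2)(x^2 + 10x + 11)(x^2 + 12x + 8), pattern 2+2+1. No other pattern occurs in this range, so the set of observed cycle types is {5, 2+2+1}. The candidates containing elements of all these cycle types are D_5 (5T2) of order 10, A_5 (5T4) of order 60; the others are excluded. The observed types are precisely the cycle types that occur in D_5 (5T2) (apart from the identity). Each of the other remaining candidates has further cycle types, and by the Chebotarev density theorem the matching factorization patterns would occur for a proportion of primes equal to their share of the group: A_5 (5T4) additionally contains elements of type 3+1+1 (20 of its 60 elements, about 33% of primes). None of the 23 primes tested shows any such pattern (for each of these groups the chance of that is below 10^-4), which rules them out. Hence G = D_5 (5T2), of order 10.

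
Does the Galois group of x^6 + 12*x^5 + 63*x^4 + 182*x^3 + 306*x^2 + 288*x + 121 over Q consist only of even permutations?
The polynomial is irreducible of degree 6 over Q. Its discriminant is -16003008, which is not a perfect square. A Galois group lies in the alternating group exactly when the discriminant is a square in Q, so the Galois group (PGL(2,5)) is not contained in A_6.

No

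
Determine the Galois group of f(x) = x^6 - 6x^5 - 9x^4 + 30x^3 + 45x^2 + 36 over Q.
The polynomial f is an irreducible sextic over Q, so G = Gal(f/Q) is one of the 16 transitive subgroups 6T1, ..., 6T16 of S_6. The discriminant of f is 3136192620244992, which is not a perfect square, so G is not contained in A_6. The transitive groups of degree 6 not contained in A_6 are: C_6 (6T1, order 6), S_3 (6T2, order 6), D_6 (6T3, order 12), C_3 x S_3 (6T5, order 18), A_4 x C_2 (6T6, order 24), S_4 (6T8, order 24), S_3 x S_3 (6T9, order 36), S_4 x C_2 (6T11, order 48), (S_3 x S_3) : C_2 (6T13, order 72), PGL(2,5) (6T14, order 120), S_6 (6T16, order 720). By Dedekind's theorem, for a prime p not dividing disc(f) the degrees of the irreducible factors of f mod p form the cycle type of an element of G. Factoring f modulo the 79 such primes p <= 431 (skipping 2, 3, 7, 11, which divide the discriminant), each new pattern first appears at: mod 5: f = (x^6 + 4x^5 + x^4 + 1), pattern 6; mod 13: f = (x^3 + 10x^2 + 2x + 12)(x^3 + 10x^2 + 6x + 3), pattern 3+3; mod 19: f = (x^2 + 4x + 5)(x^2 + 4x + 9)(x^2 + 5x + 16), pattern 2+2+2; mod 23: f = (x + 20)(x + 21)(x^2 + 18)(x^2 + 22x + 8), pattern 2+2+1+1; mod 97: f = (x + 6)(x + 24)(x + 27)(x + 43)(x + 89)(x + 96), pattern 1+1+1+1+1+1. No other pattern occurs in this range, so the set of observed cycle types is {6, 3+3, 2+2+2, 2+2+1+1, 1+1+1+1+1+1}. The candidates containing elements of all these cycle types are D_6 (6T3) of order 12, A_4 x C_2 (6T6) of order 24, S_3 x S_3 (6T9) of order 36, S_4 x C_2 (6T11) of order 48, (S_3 x S_3) : C_2 (6T13) of order 72, PGL(2,5) (6T14) of order 120, S_6 (6T16) of order 720; the others are excluded. The observed types are precisely the cycle types that occur in D_6 (6T3). Each of the other remaining candidates has further cycle types, and by the Chebotarev density theorem the matching factorization patterns would occur for a proportion of primes equal to their share of the group: A_4 x C_2 (6T6) additionally contains elements of type 2+1+1+1+1 (3 of its 24 elements, about 12% of primes); S_3 x S_3 (6T9) additionally contains elements of type 3+1+1+1 (4 of its 36 elements, about 11% of primes); S_4 x C_2 (6T11) additionally contains elements of type 4+2, 4+1+1, 2+1+1+1+1 (15 of its 48 elements, about 31% of primes); (S_3 x S_3) : C_2 (6T13) additionally contains elements of type 4+2, 3+2+1, 3+1+1+1, 2+1+1+1+1 (40 of its 72 elements, about 56% of primes); PGL(2,5) (6T14) additionally contains elements of type 5+1, 4+1+1 (54 of its 120 elements, about 45% of primes); S_6 (6T16) additionally contains elements of type 5+1, 4+2, 4+1+1, 3+2+1, 3+1+1+1, 2+1+1+1+1 (499 of its 720 elements, about 69% of primes). None of the 79 primes tested shows any such pattern (for each of these groups the chance of that is below 10^-4), which rules them out. Hence G = D_6 (6T3), of order 12.

D_6, the dihedral group of order 12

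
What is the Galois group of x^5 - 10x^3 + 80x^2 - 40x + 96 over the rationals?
D_5 (also written D5)

The polynomial f is an irreducible quintic over Q, so G = Gal(f/Q) is a transitive subgroup of S_5: one of C_5 (5T1, order 5), D_5 (5T2, order 10), F_20 (5T3, order 20), A_5 (5T4, order 60) or S_5 (5T5, order 120). The discriminant of f is 23040000000000 = 4800000^2, a perfect square, so G is contained in A_5. The transitive groups of degree 5 contained in A_5 are: C_5 (5T1, order 5), D_5 (5T2, order 10), A_5 (5T4, order 60). By Dedekind's theorem, for a prime p not dividing disc(f) the degrees of the irreducible factors of f mod p form the cycle type of an element of G. Factoring f modulo the 23 such primes p <= 101 (skipping 2, 3, 5, which divide the discriminant), each new pattern first appears at: mod 7: f = (x^5 + 4x^3 + 3x^2 + 2x + 5), pattern 5; mod 17: f = (x + 2)(x^2 + x + 6)(x^2 + 14x + 8), pattern 2+2+1. No other pattern occurs in this range, so the set of observed cycle types is {5, 2+2+1}. The candidates containing elements of all these cycle types are D_5 (5T2) of order 10, A_5 (5T4) of order 60; the others are excluded. The observed types are precisely the cycle types that occur in D_5 (5T2) (apart from the identity). Each of the other remaining candidates has further cycle types, and by the Chebotarev density theorem the matching factorization patterns would occur for a proportion of primes equal to their share of the group: A_5 (5T4) additionally contains elements of type 3+1+1 (20 of its 60 elements, about 33% of primes). None of the 23 primes tested shows any such pattern (for each of these groups the chance of that is below 10^-4), which rules them out. Hence G = D_5 (5T2), of order 10.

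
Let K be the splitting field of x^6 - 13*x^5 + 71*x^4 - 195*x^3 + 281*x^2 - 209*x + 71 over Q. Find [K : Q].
6

The degree of the splitting field over Q equals the order of the Galois group, so first determine the group. The polynomial f is an irreducible sextic over Q, so G = Gal(f/Q) is one of the 16 transitive subgroups 6T1, ..., 6T16 of S_6. The discriminant of f is -26135036263, which is not a perfect square, so G is not contained in A_6. The transitive groups of degree 6 not contained in A_6 are: C_6 (6T1, order 6), S_3 (6T2, order 6), D_6 (6T3, order 12), C_3 x S_3 (6T5, order 18), A_4 x C_2 (6T6, order 24), S_4 (6T8, order 24), S_3 x S_3 (6T9, order 36), S_4 x C_2 (6T11, order 48), (S_3 x S_3) : C_2 (6T13, order 72), PGL(2,5) (6T14, order 120), S_6 (6T16, order 720). By Dedekind's theorem, for a prime p not dividing disc(f) the degrees of the irreducible factors of f mod p form the cycle type of an element of G. Factoring f modulo the 37 such primes p <= 173 (skipping 7, 29, 43, which divide the discriminant), each new pattern first appears at: mod 2: f = (x^3 + x + 1)(x^3 + x^2 + 1), pattern 3+3; mod 3: f = (x^6 + 2x^5 + 2x^4 + 2x^2 + x + 2), pattern 6; mod 13: f = (x^2 + x + 4)(x^2 + 5x + 9)(x^2 + 7x + 11), pattern 2+2+2; mod 71: f = (x)(x + 21)(x + 37)(x + 38)(x + 45)(x + 59), pattern 1+1+1+1+1+1. No other pattern occurs in this range, so the set of observed cycle types is {3+3, 6, 2+2+2, 1+1+1+1+1+1}. The candidates containing elements of all these cycle types are C_6 (6T1) of order 6, D_6 (6T3) of order 12, C_3 x S_3 (6T5) of order 18, A_4 x C_2 (6T6) of order 24, S_3 x S_3 (6T9) of order 36, S_4 x C_2 (6T11) of order 48, (S_3 x S_3) : C_2 (6T13) of order 72, PGL(2,5) (6T14) of order 120, S_6 (6T16) of order 720; the others are excluded. The observed types are precisely the cycle types that occur in C_6 (6T1). Each of the other remaining candidates has further cycle types, and by the Chebotarev density theorem the matching factorization patterns would occur for a proportion of primes equal to their share of the group: D_6 (6T3) additionally contains elements of type 2+2+1+1 (3 of its 12 elements, about 25% of primes); C_3 x S_3 (6T5) additionally contains elements of type 3+1+1+1 (4 of its 18 elements, about 22% of primes); A_4 x C_2 (6T6) additionally contains elements of type 2+2+1+1, 2+1+1+1+1 (6 of its 24 elements, about 25% of primes); S_3 x S_3 (6T9) additionally contains elements of type 3+1+1+1, 2+2+1+1 (13 of its 36 elements, about 36% of primes); S_4 x C_2 (6T11) additionally contains elements of type 4+2, 4+1+1, 2+2+1+1, 2+1+1+1+1 (24 of its 48 elements, about 50% of primes); (S_3 x S_3) : C_2 (6T13) additionally contains elements of type 4+2, 3+2+1, 3+1+1+1, 2+2+1+1, 2+1+1+1+1 (49 of its 72 elements, about 68% of primes); PGL(2,5) (6T14) additionally contains elements of type 5+1, 4+1+1, 2+2+1+1 (69 of its 120 elements, about 58% of primes); S_6 (6T16) additionally contains elements of type 5+1, 4+2, 4+1+1, 3+2+1, 3+1+1+1, 2+2+1+1, 2+1+1+1+1 (544 of its 720 elements, about 76% of primes). None of the 37 primes tested shows any such pattern (for each of these groups the chance of that is below 10^-4), which rules them out. Hence G = C_6 (6T1), of order 6. The Galois group C_6 (6T1) has order 6, so the splitting field has degree 6 over Q.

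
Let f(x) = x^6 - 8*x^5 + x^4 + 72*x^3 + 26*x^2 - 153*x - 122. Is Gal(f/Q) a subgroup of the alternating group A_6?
The polynomial is irreducible of degree 6 over Q. Its discriminant is 30991489 = 5567^2, a perfect square. A Galois group lies in the alternating group exactly when the discriminant is a square in Q, so the Galois group (PSL(2,5)) is contained in A_6.

Yes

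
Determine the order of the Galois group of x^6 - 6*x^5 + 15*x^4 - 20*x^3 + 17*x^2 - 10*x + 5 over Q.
The degree of the splitting field over Q equals the order of the Galois group, so first determine the group. The polynomial f is an irreducible sextic over Q, so G = Gal(f/Q) is one of the 16 transitive subgroups 6T1, ..., 6T16 of S_6. The discriminant of f is -2508800, which is not a perfect square, so G is not contained in A_6. The transitive groups of degree 6 not contained in A_6 are: C_6 (6T1, order 6), S_3 (6T2, order 6), D_6 (6T3, order 12), C_3 x S_3 (6T5, order 18), A_4 x C_2 (6T6, order 24), S_4 (6T8, order 24), S_3 x S_3 (6T9, order 36), S_4 x C_2 (6T11, order 48), (S_3 x S_3) : C_2 (6T13, order 72), PGL(2,5) (6T14, order 120), S_6 (6T16, order 720). By Dedekind's theorem, for a prime p not dividing disc(f) the degrees of the irreducible factors of f mod p form the cycle type of an element of G. Factoring f modulo the 17 such primes p <= 71 (skipping 2, 5, 7, which divide the discriminant), each new pattern first appears at: mod 3: f = (x^3 + x^2 + 2)(x^3 + 2x^2 + x + 1), pattern 3+3; mod 13: f = (x^6 + 7x^5 + 2x^4 + 6x^3 + 4x^2 + 3x + 5), pattern 6; mod 19: f = (x^2 + 17x + 6)(x^4 + 15x^3 + x^2 + 6x + 4), pattern 4+2; mod 23: f = (x + 10)(x + 11)(x^4 + 19x^3 + 12x^2 + 7x + 22), pattern 4+1+1; mod 53: f = (x^2 + 9x + 28)(x^2 + 40x + 50)(x^2 + 51x + 46), pattern 2+2+2; mod 59: f = (x + 3)(x + 54)(x^2 + 3x + 46)(x^2 + 52x + 56), pattern 2+2+1+1; mod 71: f = (x + 7)(x + 10)(x + 59)(x + 62)(x^2 + 69x + 44), pattern 2+1+1+1+1. No other pattern occurs in this range, so the set of observed cycle types is {3+3, 6, 4+2, 4+1+1, 2+2+2, 2+2+1+1, 2+1+1+1+1}. The candidates containing elements of all these cycle types are S_4 x C_2 (6T11) of order 48, S_6 (6T16) of order 720; the others are excluded. The observed types are precisely the cycle types that occur in S_4 x C_2 (6T11) (apart from the identity). Each of the other remaining candidates has further cycle types, and by the Chebotarev density theorem the matching factorization patterns would occur for a proportion of primes equal to their share of the group: S_6 (6T16) additionally contains elements of type 5+1, 3+2+1, 3+1+1+1 (304 of its 720 elements, about 42% of primes). None of the 17 primes tested shows any such pattern (for each of these groups the chance of that is below 10^-4), which rules them out. Hence G = S_4 x C_2 (6T11), of order 48. The Galois group S_4 x C_2 (6T11) has order 48, so the splitting field has degree 48 over Q.

48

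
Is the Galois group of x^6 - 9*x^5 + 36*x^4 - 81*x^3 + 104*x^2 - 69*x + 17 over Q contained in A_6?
No

The polynomial is irreducible of degree 6 over Q. Its discriminant is 810448, which is not a perfect square. A Galois group lies in the alternating group exactly when the discriminant is a square in Q, so the Galois group (S_4) is not contained in A_6.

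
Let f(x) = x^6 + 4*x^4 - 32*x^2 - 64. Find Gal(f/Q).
The polynomial f is an irreducible sextic over Q, so G = Gal(f/Q) is one of the 16 transitive subgroups 6T1, ..., 6T16 of S_6. The discriminant of f is 164995463643136 = 12845056^2, a perfect square, so G is contained in A_6. The transitive groups of degree 6 contained in A_6 are: A_4 (6T4, order 12), S_4 (6T7, order 24), (C_3 x C_3) : C_4 (6T10, order 36), PSL(2,5) (6T12, order 60), A_6 (6T15, order 360). By Dedekind's theorem, for a prime p not dividing disc(f) the degrees of the irreducible factors of f mod p form the cycle type of an element of G. Factoring f modulo the 33 such primes p <= 149 (skipping 2, 7, which divide the discriminant), each new pattern first appears at: mod 3: f = (x^3 + 2x + 1)(x^3 + 2x + 2), pattern 3+3; mod 13: f = (x + 1)(x + 12)(x^2 + 7)(x^2 + 11), pattern 2+2+1+1. No other pattern occurs in this range, so the set of observed cycle types is {3+3, 2+2+1+1}. The candidates containing elements of all these cycle types are A_4 (6T4) of order 12, S_4 (6T7) of order 24, (C_3 x C_3) : C_4 (6T10) of order 36, PSL(2,5) (6T12) of order 60, A_6 (6T15) of order 360; the others are excluded. The observed types are precisely the cycle types that occur in A_4 (6T4) (apart from the identity). Each of the other remaining candidates has further cycle types, and by the Chebotarev density theorem the matching factorization patterns would occur for a proportion of primes equal to their share of the group: S_4 (6T7) additionally contains elements of type 4+2 (6 of its 24 elements, about 25% of primes); (C_3 x C_3) : C_4 (6T10) additionally contains elements of type 4+2, 3+1+1+1 (22 of its 36 elements, about 61% of primes); PSL(2,5) (6T12) additionally contains elements of type 5+1 (24 of its 60 elements, about 40% of primes); A_6 (6T15) additionally contains elements of type 5+1, 4+2, 3+1+1+1 (274 of its 360 elements, about 76% of primes). None of the 33 primes tested shows any such pattern (for each of these groups the chance of that is below 10^-4), which rules them out. Hence G = A_4 (6T4), of order 12.

A_4, A_4 acting on 6 points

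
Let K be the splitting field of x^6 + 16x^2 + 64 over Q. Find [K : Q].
The degree of the splitting field over Q equals the order of the Galois group, so first determine the group. The polynomial f is an irreducible sextic over Q, so G = Gal(f/Q) is one of the 16 transitive subgroups 6T1, ..., 6T16 of S_6. The discriminant of f is -66039417143296, which is not a perfect square, so G is not contained in A_6. The transitive groups of degree 6 not contained in A_6 are: C_6 (6T1, order 6), S_3 (6T2, order 6), D_6 (6T3, order 12), C_3 x S_3 (6T5, order 18), A_4 x C_2 (6T6, order 24), S_4 (6T8, order 24), S_3 x S_3 (6T9, order 36), S_4 x C_2 (6T11, order 48), (S_3 x S_3) : C_2 (6T13, order 72), PGL(2,5) (6T14, order 120), S_6 (6T16, order 720). By Dedekind's theorem, for a prime p not dividing disc(f) the degrees of the irreducible factors of f mod p form the cycle type of an element of G. Factoring f modulo the 17 such primes p <= 67 (skipping 2, 31, which divide the discriminant), each new pattern first appears at: mod 3: f = (x + 1)(x + 2)(x^4 + x^2 + 2), pattern 4+1+1; mod 5: f = (x^3 + x^2 + 3x + 4)(x^3 + 4x^2 + 3x + 1), pattern 3+3; mod 7: f = (x^6 + 2x^2 + 1), pattern 6; mod 11: f = (x^2 + 3)(x^2 + 2x + 6)(x^2 + 9x + 6), pattern 2+2+2; mod 13: f = (x^2 + 11)(x^4 + 2x^2 + 7), pattern 4+2; mod 37: f = (x + 10)(x + 27)(x^2 + 18x + 27)(x^2 + 19x + 27), pattern 2+2+1+1; mod 47: f = (x + 10)(x + 18)(x + 29)(x + 37)(x^2 + 1), pattern 2+1+1+1+1. No other pattern occurs in this range, so the set of observed cycle types is {4+1+1, 3+3, 6, 2+2+2, 4+2, 2+2+1+1, 2+1+1+1+1}. The candidates containing elements of all these cycle types are S_4 x C_2 (6T11) of order 48, S_6 (6T16) of order 720; the others are excluded. The observed types are precisely the cycle types that occur in S_4 x C_2 (6T11) (apart from the identity). Each of the other remaining candidates has further cycle types, and by the Chebotarev density theorem the matching factorization patterns would occur for a proportion of primes equal to their share of the group: S_6 (6T16) additionally contains elements of type 5+1, 3+2+1, 3+1+1+1 (304 of its 720 elements, about 42% of primes). None of the 17 primes tested shows any such pattern (for each of these groups the chance of that is below 10^-4), which rules them out. Hence G = S_4 x C_2 (6T11), of order 48. The Galois group S_4 x C_2 (6T11) has order 48, so the splitting field has degree 48 over Q.

48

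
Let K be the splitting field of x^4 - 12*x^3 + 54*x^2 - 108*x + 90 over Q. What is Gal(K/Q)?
The polynomial is an irreducible quartic over Q and its discriminant is 186624 = 432^2, a perfect square, so the Galois group is contained in A_4. The resolvent cubic y^3 - 54*y^2 + 936*y - 5184 splits completely over Q, which gives the Klein four-group V_4.

V_4 (also written V4)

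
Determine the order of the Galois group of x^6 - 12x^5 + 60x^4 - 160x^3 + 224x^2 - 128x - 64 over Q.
24

The degree of the splitting field over Q equals the order of the Galois group, so first determine the group. The polynomial f is an irreducible sextic over Q, so G = Gal(f/Q) is one of the 16 transitive subgroups 6T1, ..., 6T16 of S_6. The discriminant of f is 36352603193344 = 6029312^2, a perfect square, so G is contained in A_6. The transitive groups of degree 6 contained in A_6 are: A_4 (6T4, order 12), S_4 (6T7, order 24), (C_3 x C_3) : C_4 (6T10, order 36), PSL(2,5) (6T12, order 60), A_6 (6T15, order 360). By Dedekind's theorem, for a prime p not dividing disc(f) the degrees of the irreducible factors of f mod p form the cycle type of an element of G. Factoring f modulo the 79 such primes p <= 419 (skipping 2, 23, which divide the discriminant), each new pattern first appears at: mod 3: f = (x^3 + x^2 + x + 2)(x^3 + 2x^2 + 1), pattern 3+3; mod 5: f = (x^2 + x + 1)(x^4 + 2x^3 + 2x^2 + x + 1), pattern 4+2; mod 19: f = (x + 7)(x + 8)(x^2 + 14x + 9)(x^2 + 16x + 5), pattern 2+2+1+1; mod 223: f = (x + 30)(x + 65)(x + 107)(x + 112)(x + 154)(x + 189), pattern 1+1+1+1+1+1. No other pattern occurs in this range, so the set of observed cycle types is {3+3, 4+2, 2+2+1+1, 1+1+1+1+1+1}. The candidates containing elements of all these cycle types are S_4 (6T7) of order 24, (C_3 x C_3) : C_4 (6T10) of order 36, A_6 (6T15) of order 360; the others are excluded. The observed types are precisely the cycle types that occur in S_4 (6T7). Each of the other remaining candidates has further cycle types, and by the Chebotarev density theorem the matching factorization patterns would occur for a proportion of primes equal to their share of the group: (C_3 x C_3) : C_4 (6T10) additionally contains elements of type 3+1+1+1 (4 of its 36 elements, about 11% of primes); A_6 (6T15) additionally contains elements of type 5+1, 3+1+1+1 (184 of its 360 elements, about 51% of primes). None of the 79 primes tested shows any such pattern (for each of these groups the chance of that is below 10^-4), which rules them out. Hence G = S_4 (6T7), of order 24. The Galois group S_4 (6T7) has order 24, so the splitting field has degree 24 over Q.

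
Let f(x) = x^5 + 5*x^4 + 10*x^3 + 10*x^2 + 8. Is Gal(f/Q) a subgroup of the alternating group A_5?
The polynomial is irreducible of degree 5 over Q. Its discriminant is 64000000 = 8000^2, a perfect square. A Galois group lies in the alternating group exactly when the discriminant is a square in Q, so the Galois group (D_5) is contained in A_5.

Yes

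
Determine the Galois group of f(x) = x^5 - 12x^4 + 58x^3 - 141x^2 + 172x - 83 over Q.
D_5

The polynomial f is an irreducible quintic over Q, so G = Gal(f/Q) is a transitive subgroup of S_5: one of C_5 (5T1, order 5), D_5 (5T2, order 10), F_20 (5T3, order 20), A_5 (5T4, order 60) or S_5 (5T5, order 120). The discriminant of f is 2209 = 47^2, a perfect square, so G is contained in A_5. The transitive groups of degree 5 contained in A_5 are: C_5 (5T1, order 5), D_5 (5T2, order 10), A_5 (5T4, order 60). By Dedekind's theorem, for a prime p not dividing disc(f) the degrees of the irreducible factors of f mod p form the cycle type of an element of G. Factoring f modulo the 23 such primes p <= 89 (skipping 47, which divides the discriminant), each new pattern first appears at: mod 2: f = (x^5 + x^2 + 1), pattern 5; mod 5: f = (x + 4)(x^2 + x + 1)(x^2 + 3x + 3), pattern 2+2+1; mod 83: f = (x)(x + 10)(x + 13)(x + 21)(x + 27), pattern 1+1+1+1+1. No other pattern occurs in this range, so the set of observed cycle types is {5, 2+2+1, 1+1+1+1+1}. The candidates containing elements of all these cycle types are D_5 (5T2) of order 10, A_5 (5T4) of order 60; the others are excluded. The observed types are precisely the cycle types that occur in D_5 (5T2). Each of the other remaining candidates has further cycle types, and by the Chebotarev density theorem the matching factorization patterns would occur for a proportion of primes equal to their share of the group: A_5 (5T4) additionally contains elements of type 3+1+1 (20 of its 60 elements, about 33% of primes). None of the 23 primes tested shows any such pattern (for each of these groups the chance of that is below 10^-4), which rules them out. Hence G = D_5 (5T2), of order 10.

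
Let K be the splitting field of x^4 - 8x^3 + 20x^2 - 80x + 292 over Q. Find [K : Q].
The degree of the splitting field over Q equals the order of the Galois group, so first determine the group. The polynomial is an irreducible quartic over Q and its discriminant is 235929600 = 15360^2, a perfect square, so the Galois group is contained in A_4. The resolvent cubic y^3 - 20*y^2 - 528*y - 1728 splits completely over Q, which gives the Klein four-group V_4. The Galois group V_4 (4T2) has order 4, so the splitting field has degree 4 over Q.

4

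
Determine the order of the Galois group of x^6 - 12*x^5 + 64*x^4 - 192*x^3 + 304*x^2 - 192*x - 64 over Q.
12

The degree of the splitting field over Q equals the order of the Galois group, so first determine the group. The polynomial f is an irreducible sextic over Q, so G = Gal(f/Q) is one of the 16 transitive subgroups 6T1, ..., 6T16 of S_6. The discriminant of f is 164995463643136 = 12845056^2, a perfect square, so G is contained in A_6. The transitive groups of degree 6 contained in A_6 are: A_4 (6T4, order 12), S_4 (6T7, order 24), (C_3 x C_3) : C_4 (6T10, order 36), PSL(2,5) (6T12, order 60), A_6 (6T15, order 360). By Dedekind's theorem, for a prime p not dividing disc(f) the degrees of the irreducible factors of f mod p form the cycle type of an element of G. Factoring f modulo the 33 such primes p <= 149 (skipping 2, 7, which divide the discriminant), each new pattern first appears at: mod 3: f = (x^3 + 2x + 1)(x^3 + 2x + 2), pattern 3+3; mod 13: f = (x + 10)(x + 12)(x^2 + 9x + 2)(x^2 + 9x + 11), pattern 2+2+1+1. No other pattern occurs in this range, so the set of observed cycle types is {3+3, 2+2+1+1}. The candidates containing elements of all these cycle types are A_4 (6T4) of order 12, S_4 (6T7) of order 24, (C_3 x C_3) : C_4 (6T10) of order 36, PSL(2,5) (6T12) of order 60, A_6 (6T15) of order 360; the others are excluded. The observed types are precisely the cycle types that occur in A_4 (6T4) (apart from the identity). Each of the other remaining candidates has further cycle types, and by the Chebotarev density theorem the matching factorization patterns would occur for a proportion of primes equal to their share of the group: S_4 (6T7) additionally contains elements of type 4+2 (6 of its 24 elements, about 25% of primes); (C_3 x C_3) : C_4 (6T10) additionally contains elements of type 4+2, 3+1+1+1 (22 of its 36 elements, about 61% of primes); PSL(2,5) (6T12) additionally contains elements of type 5+1 (24 of its 60 elements, about 40% of primes); A_6 (6T15) additionally contains elements of type 5+1, 4+2, 3+1+1+1 (274 of its 360 elements, about 76% of primes). None of the 33 primes tested shows any such pattern (for each of these groups the chance of that is below 10^-4), which rules them out. Hence G = A_4 (6T4), of order 12. The Galois group A_4 (6T4) has order 12, so the splitting field has degree 12 over Q.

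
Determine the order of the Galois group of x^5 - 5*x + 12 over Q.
The degree of the splitting field over Q equals the order of the Galois group, so first determine the group. The polynomial f is an irreducible quintic over Q, so G = Gal(f/Q) is a transitive subgroup of S_5: one of C_5 (5T1, order 5), D_5 (5T2, order 10), F_20 (5T3, order 20), A_5 (5T4, order 60) or S_5 (5T5, order 120). The discriminant of f is 64000000 = 8000^2, a perfect square, so G is contained in A_5. The transitive groups of degree 5 contained in A_5 are: C_5 (5T1, order 5), D_5 (5T2, order 10), A_5 (5T4, order 60). By Dedekind's theorem, for a prime p not dividing disc(f) the degrees of the irreducible factors of f mod p form the cycle type of an element of G. Factoring f modulo the 23 such primes p <= 97 (skipping 2, 5, which divide the discriminant), each new pattern first appears at: mod 3: f = (x)(x^2 + x + 2)(x^2 + 2x + 2), pattern 2+2+1; mod 7: f = (x^5 + 2x + 5), pattern 5. No other pattern occurs in this range, so the set of observed cycle types is {2+2+1, 5}. The candidates containing elements of all these cycle types are D_5 (5T2) of order 10, A_5 (5T4) of order 60; the others are excluded. The observed types are precisely the cycle types that occur in D_5 (5T2) (apart from the identity). Each of the other remaining candidates has further cycle types, and by the Chebotarev density theorem the matching factorization patterns would occur for a proportion of primes equal to their share of the group: A_5 (5T4) additionally contains elements of type 3+1+1 (20 of its 60 elements, about 33% of primes). None of the 23 primes tested shows any such pattern (for each of these groups the chance of that is below 10^-4), which rules them out. Hence G = D_5 (5T2), of order 10. The Galois group D_5 (5T2) has order 10, so the splitting field has degree 10 over Q.

10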